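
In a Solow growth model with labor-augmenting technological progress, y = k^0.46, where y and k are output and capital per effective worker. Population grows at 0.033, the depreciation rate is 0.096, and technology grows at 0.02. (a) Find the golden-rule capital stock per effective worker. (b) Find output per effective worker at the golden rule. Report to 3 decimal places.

The effective depreciation rate is n + g + δ = 0.033 + 0.02 + 0.096 = 0.149.
Maximizing c = f(k) − (n+g+δ)·k gives f'(k) = n+g+δ, i.e. 0.46·k^(0.46−1) = 0.149, so k_gold = (0.46/0.149)^(1/0.54) ≈ 8.0652.
y_gold = 8.0652^0.46 ≈ 2.6124.

(a) k_gold ≈ 8.065; (b) y_gold ≈ 2.612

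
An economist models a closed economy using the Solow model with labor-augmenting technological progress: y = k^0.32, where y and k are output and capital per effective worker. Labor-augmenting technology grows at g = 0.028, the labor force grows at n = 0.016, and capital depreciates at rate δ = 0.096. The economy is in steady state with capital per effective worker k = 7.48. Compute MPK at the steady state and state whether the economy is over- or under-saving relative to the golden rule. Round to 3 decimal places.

Break-even investment rate: n + g + δ = 0.016 + 0.028 + 0.096 = 0.14.
MPK = 0.32·k^(0.32−1) = 0.32·7.48^(-0.68) ≈ 0.0815.
MPK < 0.14, so the economy is dynamically inefficient (over-saving).

over-saving; MPK ≈ 0.081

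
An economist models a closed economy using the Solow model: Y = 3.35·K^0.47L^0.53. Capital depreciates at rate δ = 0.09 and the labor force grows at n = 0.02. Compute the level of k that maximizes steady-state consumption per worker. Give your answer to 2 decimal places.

k_gold ≈ 151.59

Break-even investment rate: n + δ = 0.02 + 0.09 = 0.11.
Golden rule sets MPK = n+δ: 0.47·3.35·k^(0.47−1) = 0.11, so k_gold = (0.47·3.35/0.11)^(1/0.53) ≈ 151.5864.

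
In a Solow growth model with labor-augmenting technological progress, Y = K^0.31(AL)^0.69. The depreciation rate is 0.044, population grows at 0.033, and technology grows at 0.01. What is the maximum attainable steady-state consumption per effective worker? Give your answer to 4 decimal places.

c_gold ≈ 1.2212

Capital per effective worker breaks even when investment replaces (n + g + δ)·k; here n + g + δ = 0.087.
Setting f'(k) = n+g+δ gives 0.31·k^(0.31−1) = 0.087, hence k_gold = (0.31/0.087)^(1/0.69) ≈ 6.3063.
y_gold = 6.3063^0.31 ≈ 1.7698.
c_gold = y_gold − (n+g+δ)·k_gold = 1.7698 − 0.087·6.3063 ≈ 1.2212.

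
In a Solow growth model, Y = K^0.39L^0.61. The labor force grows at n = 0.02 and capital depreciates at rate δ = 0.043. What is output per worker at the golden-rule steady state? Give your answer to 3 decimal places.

y_gold ≈ 3.208

The effective depreciation rate is n + δ = 0.02 + 0.043 = 0.063.
Golden rule sets MPK = n+δ: 0.39·k^(0.39−1) = 0.063, so k_gold = (0.39/0.063)^(1/0.61) ≈ 19.8568.
Output: y_gold = k_gold^0.39 = 19.8568^0.39 ≈ 3.2076.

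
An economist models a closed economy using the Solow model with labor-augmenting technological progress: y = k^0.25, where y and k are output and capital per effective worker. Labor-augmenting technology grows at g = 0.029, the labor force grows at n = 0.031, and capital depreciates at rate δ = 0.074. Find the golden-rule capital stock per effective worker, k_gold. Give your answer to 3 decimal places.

n + g + δ = 0.031 + 0.029 + 0.074 = 0.134.
At the golden rule the marginal product of capital equals n+g+δ: 0.25·k^(0.25−1) = 0.134. Solving, k_gold = (0.25/0.134)^(1/0.75) ≈ 2.2967.

k_gold ≈ 2.297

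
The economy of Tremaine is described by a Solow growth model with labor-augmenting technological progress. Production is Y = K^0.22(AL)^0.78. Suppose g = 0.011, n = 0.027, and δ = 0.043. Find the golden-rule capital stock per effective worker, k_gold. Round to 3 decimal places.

Break-even investment rate: n + g + δ = 0.027 + 0.011 + 0.043 = 0.081.
At the golden rule the marginal product of capital equals n+g+δ: 0.22·k^(0.22−1) = 0.081. Solving, k_gold = (0.22/0.081)^(1/0.78) ≈ 3.6002.

k_gold ≈ 3.600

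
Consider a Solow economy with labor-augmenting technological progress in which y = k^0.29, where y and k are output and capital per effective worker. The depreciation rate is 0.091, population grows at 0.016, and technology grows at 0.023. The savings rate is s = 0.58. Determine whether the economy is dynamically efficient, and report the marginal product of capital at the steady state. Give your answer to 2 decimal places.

Capital per effective worker breaks even when investment replaces (n + g + δ)·k; here n + g + δ = 0.13.
Steady-state k*: s·k^0.29 = 0.13·k gives k* = (0.58/0.13)^(1/0.71) ≈ 8.2180.
MPK = 0.29·8.2180^(-0.71) ≈ 0.0650.
MPK < n+g+δ = 0.13, so the economy is dynamically inefficient (over-saving).

dynamically inefficient; MPK ≈ 0.07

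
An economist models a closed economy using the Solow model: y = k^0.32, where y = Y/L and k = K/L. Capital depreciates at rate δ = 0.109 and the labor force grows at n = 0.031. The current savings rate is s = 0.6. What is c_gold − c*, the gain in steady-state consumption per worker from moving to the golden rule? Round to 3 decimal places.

Δc ≈ 0.210

Break-even investment rate: n + δ = 0.031 + 0.109 = 0.14.
Current steady state (s = 0.6): k* = (0.6/0.14)^(1/0.68) ≈ 8.5005, y* = 8.5005^0.32 ≈ 1.9835, c* = (1−0.6)·1.9835 ≈ 0.7934.
Setting f'(k) = n+δ gives 0.32·k^(0.32−1) = 0.14, hence k_gold = (0.32/0.14)^(1/0.68) ≈ 3.3727.
y_gold = 3.3727^0.32 ≈ 1.4755, c_gold = y_gold − 0.14·k_gold ≈ 1.0034.
Gain: Δc = 1.0034 − 0.7934 ≈ 0.2100.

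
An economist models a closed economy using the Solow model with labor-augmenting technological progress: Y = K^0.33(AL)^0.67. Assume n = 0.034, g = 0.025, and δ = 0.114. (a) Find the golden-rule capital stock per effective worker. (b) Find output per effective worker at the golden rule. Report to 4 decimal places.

Capital per effective worker breaks even when investment replaces (n + g + δ)·k; here n + g + δ = 0.173.
At the golden rule the marginal product of capital equals n+g+δ: 0.33·k^(0.33−1) = 0.173. Solving, k_gold = (0.33/0.173)^(1/0.67) ≈ 2.6219.
y_gold = 2.6219^0.33 ≈ 1.3745.

(a) k_gold ≈ 2.6219; (b) y_gold ≈ 1.3745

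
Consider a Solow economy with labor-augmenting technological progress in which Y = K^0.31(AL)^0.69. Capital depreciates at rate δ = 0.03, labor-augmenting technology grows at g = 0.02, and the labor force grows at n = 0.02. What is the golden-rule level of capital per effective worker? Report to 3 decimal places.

k_gold ≈ 8.642

Capital per effective worker breaks even when investment replaces (n + g + δ)·k; here n + g + δ = 0.07.
Setting f'(k) = n+g+δ gives 0.31·k^(0.31−1) = 0.07, hence k_gold = (0.31/0.07)^(1/0.69) ≈ 8.6420.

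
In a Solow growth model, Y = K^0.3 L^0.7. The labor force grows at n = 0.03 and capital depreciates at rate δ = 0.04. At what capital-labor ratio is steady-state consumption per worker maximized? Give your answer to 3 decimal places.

k_gold ≈ 7.996

Capital per worker breaks even when investment replaces (n + δ)·k; here n + δ = 0.07.
Golden rule sets MPK = n+δ: 0.3·k^(0.3−1) = 0.07, so k_gold = (0.3/0.07)^(1/0.7) ≈ 7.9963.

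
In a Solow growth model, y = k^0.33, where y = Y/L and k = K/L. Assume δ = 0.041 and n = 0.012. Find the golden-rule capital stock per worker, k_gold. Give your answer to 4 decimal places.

The effective depreciation rate is n + δ = 0.012 + 0.041 = 0.053.
Setting f'(k) = n+δ gives 0.33·k^(0.33−1) = 0.053, hence k_gold = (0.33/0.053)^(1/0.67) ≈ 15.3260.

k_gold ≈ 15.3260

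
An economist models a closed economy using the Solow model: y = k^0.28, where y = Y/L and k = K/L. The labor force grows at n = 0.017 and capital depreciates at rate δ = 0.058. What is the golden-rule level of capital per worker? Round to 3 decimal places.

n + δ = 0.017 + 0.058 = 0.075.
Maximizing c = f(k) − (n+δ)·k gives f'(k) = n+δ, i.e. 0.28·k^(0.28−1) = 0.075, so k_gold = (0.28/0.075)^(1/0.72) ≈ 6.2313.

k_gold ≈ 6.231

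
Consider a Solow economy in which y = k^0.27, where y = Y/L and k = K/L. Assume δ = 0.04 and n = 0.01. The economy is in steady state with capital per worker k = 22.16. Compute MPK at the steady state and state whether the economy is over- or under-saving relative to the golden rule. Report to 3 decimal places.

The effective depreciation rate is n + δ = 0.01 + 0.04 = 0.05.
MPK = 0.27·k^(0.27−1) = 0.27·22.16^(-0.73) ≈ 0.0281.
MPK < 0.05, so the economy is dynamically inefficient (over-saving).

over-saving; MPK ≈ 0.028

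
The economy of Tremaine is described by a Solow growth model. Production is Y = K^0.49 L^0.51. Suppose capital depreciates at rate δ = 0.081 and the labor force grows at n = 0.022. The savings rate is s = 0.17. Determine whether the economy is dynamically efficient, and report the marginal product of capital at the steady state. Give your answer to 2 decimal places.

dynamically efficient; MPK ≈ 0.30

n + δ = 0.022 + 0.081 = 0.103.
Steady-state k*: s·k^0.49 = 0.103·k gives k* = (0.17/0.103)^(1/0.51) ≈ 2.6711.
MPK = 0.49·2.6711^(-0.51) ≈ 0.2969.
MPK > n+δ = 0.103, so the economy is dynamically efficient (under-saving).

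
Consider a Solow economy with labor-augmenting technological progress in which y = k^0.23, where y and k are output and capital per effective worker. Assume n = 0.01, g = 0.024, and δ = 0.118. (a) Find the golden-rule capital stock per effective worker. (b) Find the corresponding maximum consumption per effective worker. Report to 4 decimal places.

(a) k_gold ≈ 1.7124; (b) c_gold ≈ 0.8714

The effective depreciation rate is n + g + δ = 0.01 + 0.024 + 0.118 = 0.152.
Golden rule sets MPK = n+g+δ: 0.23·k^(0.23−1) = 0.152, so k_gold = (0.23/0.152)^(1/0.77) ≈ 1.7124.
y_gold = 1.7124^0.23 ≈ 1.1317; c_gold = y_gold − 0.152·k_gold ≈ 0.8714.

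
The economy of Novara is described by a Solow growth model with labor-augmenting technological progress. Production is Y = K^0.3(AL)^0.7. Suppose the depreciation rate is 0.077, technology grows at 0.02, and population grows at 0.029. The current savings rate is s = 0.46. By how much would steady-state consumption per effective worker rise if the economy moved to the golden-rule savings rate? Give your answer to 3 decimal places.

Capital per effective worker breaks even when investment replaces (n + g + δ)·k; here n + g + δ = 0.126.
Current steady state (s = 0.46): k* = (0.46/0.126)^(1/0.7) ≈ 6.3593, y* = 6.3593^0.3 ≈ 1.7419, c* = (1−0.46)·1.7419 ≈ 0.9406.
Golden rule sets MPK = n+g+δ: 0.3·k^(0.3−1) = 0.126, so k_gold = (0.3/0.126)^(1/0.7) ≈ 3.4531.
y_gold = 3.4531^0.3 ≈ 1.4503, c_gold = y_gold − 0.126·k_gold ≈ 1.0152.
Gain: Δc = 1.0152 − 0.9406 ≈ 0.0746.

Δc ≈ 0.075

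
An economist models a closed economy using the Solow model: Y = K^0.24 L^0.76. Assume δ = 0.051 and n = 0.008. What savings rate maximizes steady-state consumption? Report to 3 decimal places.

Break-even investment rate: n + δ = 0.008 + 0.051 = 0.059.
At the golden rule MPK = n+δ, and in any Cobb-Douglas steady state s = (n+δ)·k/y = MPK·k/y = capital's share 0.24.

s_gold = 0.240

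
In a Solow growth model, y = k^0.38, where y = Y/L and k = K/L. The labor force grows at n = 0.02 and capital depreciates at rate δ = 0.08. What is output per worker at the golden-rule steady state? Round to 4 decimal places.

The effective depreciation rate is n + δ = 0.02 + 0.08 = 0.1.
At the golden rule the marginal product of capital equals n+δ: 0.38·k^(0.38−1) = 0.1. Solving, k_gold = (0.38/0.1)^(1/0.62) ≈ 8.6126.
Output: y_gold = k_gold^0.38 = 8.6126^0.38 ≈ 2.2665.

y_gold ≈ 2.2665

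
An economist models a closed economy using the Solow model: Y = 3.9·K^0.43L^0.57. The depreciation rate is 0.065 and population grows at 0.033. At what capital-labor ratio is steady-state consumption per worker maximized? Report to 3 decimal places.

Break-even investment rate: n + δ = 0.033 + 0.065 = 0.098.
Golden rule sets MPK = n+δ: 0.43·3.9·k^(0.43−1) = 0.098, so k_gold = (0.43·3.9/0.098)^(1/0.57) ≈ 145.7795.

k_gold ≈ 145.780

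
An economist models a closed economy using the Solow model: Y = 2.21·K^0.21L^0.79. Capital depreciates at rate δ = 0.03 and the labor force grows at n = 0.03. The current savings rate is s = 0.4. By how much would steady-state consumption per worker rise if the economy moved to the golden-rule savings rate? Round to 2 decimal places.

Δc ≈ 0.30

The effective depreciation rate is n + δ = 0.03 + 0.03 = 0.06.
Current steady state (s = 0.4): k* = (0.4·2.21/0.06)^(1/0.79) ≈ 30.1205, y* = 2.21·30.1205^0.21 ≈ 4.5181, c* = (1−0.4)·4.5181 ≈ 2.7108.
Setting f'(k) = n+δ gives 0.21·2.21·k^(0.21−1) = 0.06, hence k_gold = (0.21·2.21/0.06)^(1/0.79) ≈ 13.3240.
y_gold = 2.21·13.3240^0.21 ≈ 3.8068, c_gold = y_gold − 0.06·k_gold ≈ 3.0074.
Gain: Δc = 3.0074 − 2.7108 ≈ 0.2966.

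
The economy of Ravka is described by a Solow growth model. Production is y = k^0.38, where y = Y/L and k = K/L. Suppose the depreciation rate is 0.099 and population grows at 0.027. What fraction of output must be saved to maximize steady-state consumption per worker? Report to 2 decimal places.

s_gold = 0.38

The effective depreciation rate is n + δ = 0.027 + 0.099 = 0.126.
At the golden rule MPK = n+δ, and in any Cobb-Douglas steady state s = (n+δ)·k/y = MPK·k/y = capital's share 0.38.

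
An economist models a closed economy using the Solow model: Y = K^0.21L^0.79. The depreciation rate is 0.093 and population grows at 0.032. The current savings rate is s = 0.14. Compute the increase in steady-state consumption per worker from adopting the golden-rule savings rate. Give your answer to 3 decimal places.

Capital per worker breaks even when investment replaces (n + δ)·k; here n + δ = 0.125.
Current steady state (s = 0.14): k* = (0.14/0.125)^(1/0.79) ≈ 1.1543, y* = 1.1543^0.21 ≈ 1.0306, c* = (1−0.14)·1.0306 ≈ 0.8863.
Golden rule sets MPK = n+δ: 0.21·k^(0.21−1) = 0.125, so k_gold = (0.21/0.125)^(1/0.79) ≈ 1.9284.
y_gold = 1.9284^0.21 ≈ 1.1479, c_gold = y_gold − 0.125·k_gold ≈ 0.9068.
Gain: Δc = 0.9068 − 0.8863 ≈ 0.0205.

Δc ≈ 0.021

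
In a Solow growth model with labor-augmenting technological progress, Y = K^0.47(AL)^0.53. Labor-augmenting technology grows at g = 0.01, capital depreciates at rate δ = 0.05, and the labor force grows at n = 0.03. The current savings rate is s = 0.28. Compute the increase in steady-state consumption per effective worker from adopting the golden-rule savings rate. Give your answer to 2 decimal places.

n + g + δ = 0.03 + 0.01 + 0.05 = 0.09.
Current steady state (s = 0.28): k* = (0.28/0.09)^(1/0.53) ≈ 8.5120, y* = 8.5120^0.47 ≈ 2.7360, c* = (1−0.28)·2.7360 ≈ 1.9699.
Maximizing c = f(k) − (n+g+δ)·k gives f'(k) = n+g+δ, i.e. 0.47·k^(0.47−1) = 0.09, so k_gold = (0.47/0.09)^(1/0.53) ≈ 22.6175.
y_gold = 22.6175^0.47 ≈ 4.3310, c_gold = y_gold − 0.09·k_gold ≈ 2.2954.
Gain: Δc = 2.2954 − 1.9699 ≈ 0.3255.

Δc ≈ 0.33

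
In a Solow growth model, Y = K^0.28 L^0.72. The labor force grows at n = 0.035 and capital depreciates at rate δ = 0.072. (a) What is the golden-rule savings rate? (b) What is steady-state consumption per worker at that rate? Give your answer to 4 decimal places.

(a) s_gold = 0.2800; (b) c_gold ≈ 1.0466

Capital per worker breaks even when investment replaces (n + δ)·k; here n + δ = 0.107.
For Cobb-Douglas, s_gold equals capital's share: s_gold = 0.28.
At the golden rule the marginal product of capital equals n+δ: 0.28·k^(0.28−1) = 0.107. Solving, k_gold = (0.28/0.107)^(1/0.72) ≈ 3.8040.
y_gold = 3.8040^0.28 ≈ 1.4537; c_gold = (1−0.28)·y_gold ≈ 1.0466.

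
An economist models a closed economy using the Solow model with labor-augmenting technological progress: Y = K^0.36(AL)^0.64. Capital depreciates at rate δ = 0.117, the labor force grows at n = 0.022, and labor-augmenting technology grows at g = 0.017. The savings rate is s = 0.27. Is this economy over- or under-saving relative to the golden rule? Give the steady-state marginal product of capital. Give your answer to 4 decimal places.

n + g + δ = 0.022 + 0.017 + 0.117 = 0.156.
Steady-state k*: s·k^0.36 = 0.156·k gives k* = (0.27/0.156)^(1/0.64) ≈ 2.3564.
MPK = 0.36·2.3564^(-0.64) ≈ 0.2080.
MPK > n+g+δ = 0.156, so the economy is dynamically efficient (under-saving).

under-saving; MPK ≈ 0.2080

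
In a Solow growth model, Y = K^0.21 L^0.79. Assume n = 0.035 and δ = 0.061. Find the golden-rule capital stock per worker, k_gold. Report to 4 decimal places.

Break-even investment rate: n + δ = 0.035 + 0.061 = 0.096.
Golden rule sets MPK = n+δ: 0.21·k^(0.21−1) = 0.096, so k_gold = (0.21/0.096)^(1/0.79) ≈ 2.6935.

k_gold ≈ 2.6935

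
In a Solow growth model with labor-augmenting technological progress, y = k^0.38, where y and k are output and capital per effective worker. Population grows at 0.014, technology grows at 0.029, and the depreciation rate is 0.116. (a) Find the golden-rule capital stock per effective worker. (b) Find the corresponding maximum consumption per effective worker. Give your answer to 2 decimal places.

Break-even investment rate: n + g + δ = 0.014 + 0.029 + 0.116 = 0.159.
At the golden rule the marginal product of capital equals n+g+δ: 0.38·k^(0.38−1) = 0.159. Solving, k_gold = (0.38/0.159)^(1/0.62) ≈ 4.0766.
y_gold = 4.0766^0.38 ≈ 1.7057; c_gold = y_gold − 0.159·k_gold ≈ 1.0576.

(a) k_gold ≈ 4.08; (b) c_gold ≈ 1.06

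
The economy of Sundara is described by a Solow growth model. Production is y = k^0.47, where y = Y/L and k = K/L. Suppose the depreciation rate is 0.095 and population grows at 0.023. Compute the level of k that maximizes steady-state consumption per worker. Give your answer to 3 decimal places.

k_gold ≈ 13.567

The effective depreciation rate is n + δ = 0.023 + 0.095 = 0.118.
Maximizing c = f(k) − (n+δ)·k gives f'(k) = n+δ, i.e. 0.47·k^(0.47−1) = 0.118, so k_gold = (0.47/0.118)^(1/0.53) ≈ 13.5670.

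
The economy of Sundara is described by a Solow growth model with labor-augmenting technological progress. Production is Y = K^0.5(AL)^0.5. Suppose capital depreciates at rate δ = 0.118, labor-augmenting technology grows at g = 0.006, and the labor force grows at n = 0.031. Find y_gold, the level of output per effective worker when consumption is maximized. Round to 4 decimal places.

Break-even investment rate: n + g + δ = 0.031 + 0.006 + 0.118 = 0.155.
Maximizing c = f(k) − (n+g+δ)·k gives f'(k) = n+g+δ, i.e. 0.5·k^(0.5−1) = 0.155, so k_gold = (0.5/0.155)^(1/0.5) ≈ 10.4058.
Output: y_gold = k_gold^0.5 = 10.4058^0.5 ≈ 3.2258.

y_gold ≈ 3.2258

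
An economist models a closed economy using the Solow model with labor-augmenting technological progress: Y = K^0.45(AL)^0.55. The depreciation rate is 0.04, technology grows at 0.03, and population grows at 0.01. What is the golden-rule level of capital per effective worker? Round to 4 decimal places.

Capital per effective worker breaks even when investment replaces (n + g + δ)·k; here n + g + δ = 0.08.
Golden rule sets MPK = n+g+δ: 0.45·k^(0.45−1) = 0.08, so k_gold = (0.45/0.08)^(1/0.55) ≈ 23.1132.

k_gold ≈ 23.1132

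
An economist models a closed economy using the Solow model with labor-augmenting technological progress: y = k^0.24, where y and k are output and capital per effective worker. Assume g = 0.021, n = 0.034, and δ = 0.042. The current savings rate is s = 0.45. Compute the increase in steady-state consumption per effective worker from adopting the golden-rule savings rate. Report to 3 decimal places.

n + g + δ = 0.034 + 0.021 + 0.042 = 0.097.
Current steady state (s = 0.45): k* = (0.45/0.097)^(1/0.76) ≈ 7.5317, y* = 7.5317^0.24 ≈ 1.6235, c* = (1−0.45)·1.6235 ≈ 0.8929.
At the golden rule the marginal product of capital equals n+g+δ: 0.24·k^(0.24−1) = 0.097. Solving, k_gold = (0.24/0.097)^(1/0.76) ≈ 3.2937.
y_gold = 3.2937^0.24 ≈ 1.3312, c_gold = y_gold − 0.097·k_gold ≈ 1.0117.
Gain: Δc = 1.0117 − 0.8929 ≈ 0.1188.

Δc ≈ 0.119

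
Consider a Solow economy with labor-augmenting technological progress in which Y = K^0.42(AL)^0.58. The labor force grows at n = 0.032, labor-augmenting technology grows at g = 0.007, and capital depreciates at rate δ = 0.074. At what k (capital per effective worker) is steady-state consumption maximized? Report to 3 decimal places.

k_gold ≈ 9.617

The effective depreciation rate is n + g + δ = 0.032 + 0.007 + 0.074 = 0.113.
Setting f'(k) = n+g+δ gives 0.42·k^(0.42−1) = 0.113, hence k_gold = (0.42/0.113)^(1/0.58) ≈ 9.6173.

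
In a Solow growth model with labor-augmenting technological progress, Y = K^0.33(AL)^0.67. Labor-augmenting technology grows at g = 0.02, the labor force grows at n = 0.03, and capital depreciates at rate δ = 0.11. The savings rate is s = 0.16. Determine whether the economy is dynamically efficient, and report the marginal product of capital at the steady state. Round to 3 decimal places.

Break-even investment rate: n + g + δ = 0.03 + 0.02 + 0.11 = 0.16.
Steady-state k*: s·k^0.33 = 0.16·k gives k* = (0.16/0.16)^(1/0.67) ≈ 1.0000.
MPK = 0.33·1.0000^(-0.67) ≈ 0.3300.
MPK > n+g+δ = 0.16, so the economy is dynamically efficient (under-saving).

dynamically efficient; MPK ≈ 0.330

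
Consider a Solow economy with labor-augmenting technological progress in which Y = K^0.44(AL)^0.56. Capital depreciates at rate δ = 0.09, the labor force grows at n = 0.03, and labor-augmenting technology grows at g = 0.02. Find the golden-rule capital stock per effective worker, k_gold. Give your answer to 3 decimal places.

k_gold ≈ 7.728

Break-even investment rate: n + g + δ = 0.03 + 0.02 + 0.09 = 0.14.
Setting f'(k) = n+g+δ gives 0.44·k^(0.44−1) = 0.14, hence k_gold = (0.44/0.14)^(1/0.56) ≈ 7.7282.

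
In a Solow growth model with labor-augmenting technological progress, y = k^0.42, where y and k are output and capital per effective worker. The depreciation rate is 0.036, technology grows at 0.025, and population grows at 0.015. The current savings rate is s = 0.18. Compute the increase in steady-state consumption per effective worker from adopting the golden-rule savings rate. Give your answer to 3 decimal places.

Δc ≈ 0.469

The effective depreciation rate is n + g + δ = 0.015 + 0.025 + 0.036 = 0.076.
Current steady state (s = 0.18): k* = (0.18/0.076)^(1/0.58) ≈ 4.4220, y* = 4.4220^0.42 ≈ 1.8671, c* = (1−0.18)·1.8671 ≈ 1.5310.
Maximizing c = f(k) − (n+g+δ)·k gives f'(k) = n+g+δ, i.e. 0.42·k^(0.42−1) = 0.076, so k_gold = (0.42/0.076)^(1/0.58) ≈ 19.0573.
y_gold = 19.0573^0.42 ≈ 3.4485, c_gold = y_gold − 0.076·k_gold ≈ 2.0001.
Gain: Δc = 2.0001 − 1.5310 ≈ 0.4691.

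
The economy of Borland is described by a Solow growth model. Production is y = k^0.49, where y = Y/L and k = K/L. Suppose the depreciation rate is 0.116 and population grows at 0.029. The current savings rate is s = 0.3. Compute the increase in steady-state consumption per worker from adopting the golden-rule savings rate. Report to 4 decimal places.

Δc ≈ 0.2355

Capital per worker breaks even when investment replaces (n + δ)·k; here n + δ = 0.145.
Current steady state (s = 0.3): k* = (0.3/0.145)^(1/0.51) ≈ 4.1603, y* = 4.1603^0.49 ≈ 2.0108, c* = (1−0.3)·2.0108 ≈ 1.4076.
Golden rule sets MPK = n+δ: 0.49·k^(0.49−1) = 0.145, so k_gold = (0.49/0.145)^(1/0.51) ≈ 10.8872.
y_gold = 10.8872^0.49 ≈ 3.2217, c_gold = y_gold − 0.145·k_gold ≈ 1.6431.
Gain: Δc = 1.6431 − 1.4076 ≈ 0.2355.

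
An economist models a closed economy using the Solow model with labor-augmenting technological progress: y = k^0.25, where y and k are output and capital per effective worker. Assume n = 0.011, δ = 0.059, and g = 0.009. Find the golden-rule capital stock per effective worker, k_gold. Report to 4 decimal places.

k_gold ≈ 4.6461

The effective depreciation rate is n + g + δ = 0.011 + 0.009 + 0.059 = 0.079.
Maximizing c = f(k) − (n+g+δ)·k gives f'(k) = n+g+δ, i.e. 0.25·k^(0.25−1) = 0.079, so k_gold = (0.25/0.079)^(1/0.75) ≈ 4.6461.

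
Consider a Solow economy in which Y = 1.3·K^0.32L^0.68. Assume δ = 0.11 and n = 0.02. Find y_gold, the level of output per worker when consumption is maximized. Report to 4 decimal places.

Break-even investment rate: n + δ = 0.02 + 0.11 = 0.13.
Setting f'(k) = n+δ gives 0.32·1.3·k^(0.32−1) = 0.13, hence k_gold = (0.32·1.3/0.13)^(1/0.68) ≈ 5.5318.
Output: y_gold = 1.3·k_gold^0.32 = 1.3·5.5318^0.32 ≈ 2.2473.

y_gold ≈ 2.2473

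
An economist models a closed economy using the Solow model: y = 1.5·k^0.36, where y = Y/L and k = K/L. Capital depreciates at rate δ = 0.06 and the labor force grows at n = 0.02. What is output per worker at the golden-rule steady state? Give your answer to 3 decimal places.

n + δ = 0.02 + 0.06 = 0.08.
Maximizing c = f(k) − (n+δ)·k gives f'(k) = n+δ, i.e. 0.36·1.5·k^(0.36−1) = 0.08, so k_gold = (0.36·1.5/0.08)^(1/0.64) ≈ 19.7600.
Output: y_gold = 1.5·k_gold^0.36 = 1.5·19.7600^0.36 ≈ 4.3911.

y_gold ≈ 4.391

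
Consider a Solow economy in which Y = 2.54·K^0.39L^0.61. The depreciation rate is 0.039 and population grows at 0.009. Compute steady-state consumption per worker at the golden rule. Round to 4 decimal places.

Break-even investment rate: n + δ = 0.009 + 0.039 = 0.048.
Setting f'(k) = n+δ gives 0.39·2.54·k^(0.39−1) = 0.048, hence k_gold = (0.39·2.54/0.048)^(1/0.61) ≈ 142.9472.
y_gold = 2.54·142.9472^0.39 ≈ 17.5935.
c_gold = y_gold − (n+δ)·k_gold = 17.5935 − 0.048·142.9472 ≈ 10.7320.

c_gold ≈ 10.7320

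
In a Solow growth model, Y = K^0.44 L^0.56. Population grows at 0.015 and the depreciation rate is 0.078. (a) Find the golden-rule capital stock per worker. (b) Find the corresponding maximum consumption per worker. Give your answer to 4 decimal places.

Break-even investment rate: n + δ = 0.015 + 0.078 = 0.093.
Maximizing c = f(k) − (n+δ)·k gives f'(k) = n+δ, i.e. 0.44·k^(0.44−1) = 0.093, so k_gold = (0.44/0.093)^(1/0.56) ≈ 16.0436.
y_gold = 16.0436^0.44 ≈ 3.3910; c_gold = y_gold − 0.093·k_gold ≈ 1.8990.

(a) k_gold ≈ 16.0436; (b) c_gold ≈ 1.8990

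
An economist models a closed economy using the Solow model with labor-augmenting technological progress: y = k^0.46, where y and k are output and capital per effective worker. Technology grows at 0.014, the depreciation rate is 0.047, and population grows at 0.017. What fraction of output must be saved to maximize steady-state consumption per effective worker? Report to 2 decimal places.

n + g + δ = 0.017 + 0.014 + 0.047 = 0.078.
At the golden rule MPK = n+g+δ, and in any Cobb-Douglas steady state s = (n+g+δ)·k/y = MPK·k/y = capital's share 0.46.

s_gold = 0.46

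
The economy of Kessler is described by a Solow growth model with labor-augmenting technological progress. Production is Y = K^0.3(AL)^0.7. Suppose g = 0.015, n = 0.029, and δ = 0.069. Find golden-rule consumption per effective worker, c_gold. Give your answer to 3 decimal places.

Break-even investment rate: n + g + δ = 0.029 + 0.015 + 0.069 = 0.113.
Setting f'(k) = n+g+δ gives 0.3·k^(0.3−1) = 0.113, hence k_gold = (0.3/0.113)^(1/0.7) ≈ 4.0344.
y_gold = 4.0344^0.3 ≈ 1.5196.
c_gold = y_gold − (n+g+δ)·k_gold = 1.5196 − 0.113·4.0344 ≈ 1.0637.

c_gold ≈ 1.064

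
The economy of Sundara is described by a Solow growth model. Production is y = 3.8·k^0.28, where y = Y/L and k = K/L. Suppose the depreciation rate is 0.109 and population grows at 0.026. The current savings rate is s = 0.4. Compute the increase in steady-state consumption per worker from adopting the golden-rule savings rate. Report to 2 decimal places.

Δc ≈ 0.26

n + δ = 0.026 + 0.109 = 0.135.
Current steady state (s = 0.4): k* = (0.4·3.8/0.135)^(1/0.72) ≈ 28.8689, y* = 3.8·28.8689^0.28 ≈ 9.7433, c* = (1−0.4)·9.7433 ≈ 5.8460.
At the golden rule the marginal product of capital equals n+δ: 0.28·3.8·k^(0.28−1) = 0.135. Solving, k_gold = (0.28·3.8/0.135)^(1/0.72) ≈ 17.5909.
y_gold = 3.8·17.5909^0.28 ≈ 8.4813, c_gold = y_gold − 0.135·k_gold ≈ 6.1066.
Gain: Δc = 6.1066 − 5.8460 ≈ 0.2606.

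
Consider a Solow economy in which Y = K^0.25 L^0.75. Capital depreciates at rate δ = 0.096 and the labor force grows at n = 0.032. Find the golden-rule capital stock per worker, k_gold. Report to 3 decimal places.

n + δ = 0.032 + 0.096 = 0.128.
At the golden rule the marginal product of capital equals n+δ: 0.25·k^(0.25−1) = 0.128. Solving, k_gold = (0.25/0.128)^(1/0.75) ≈ 2.4414.

k_gold ≈ 2.441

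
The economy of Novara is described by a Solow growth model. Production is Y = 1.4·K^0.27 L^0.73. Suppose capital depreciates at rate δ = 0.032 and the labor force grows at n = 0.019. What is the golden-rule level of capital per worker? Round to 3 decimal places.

Break-even investment rate: n + δ = 0.019 + 0.032 = 0.051.
Maximizing c = f(k) − (n+δ)·k gives f'(k) = n+δ, i.e. 0.27·1.4·k^(0.27−1) = 0.051, so k_gold = (0.27·1.4/0.051)^(1/0.73) ≈ 15.5480.

k_gold ≈ 15.548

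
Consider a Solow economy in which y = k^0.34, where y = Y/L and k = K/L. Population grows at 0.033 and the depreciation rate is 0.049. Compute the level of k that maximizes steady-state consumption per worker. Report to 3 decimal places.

The effective depreciation rate is n + δ = 0.033 + 0.049 = 0.082.
At the golden rule the marginal product of capital equals n+δ: 0.34·k^(0.34−1) = 0.082. Solving, k_gold = (0.34/0.082)^(1/0.66) ≈ 8.6269.

k_gold ≈ 8.627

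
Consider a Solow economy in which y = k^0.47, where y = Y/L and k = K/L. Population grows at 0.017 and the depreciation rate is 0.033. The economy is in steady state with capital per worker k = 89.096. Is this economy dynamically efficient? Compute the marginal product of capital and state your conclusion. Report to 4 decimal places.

dynamically inefficient; MPK ≈ 0.0435

n + δ = 0.017 + 0.033 = 0.05.
MPK = 0.47·k^(0.47−1) = 0.47·89.096^(-0.53) ≈ 0.0435.
MPK < 0.05, so the economy is dynamically inefficient (over-saving).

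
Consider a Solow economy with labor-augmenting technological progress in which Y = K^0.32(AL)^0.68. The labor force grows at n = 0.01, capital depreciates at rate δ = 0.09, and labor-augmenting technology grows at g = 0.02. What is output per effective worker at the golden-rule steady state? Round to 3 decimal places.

n + g + δ = 0.01 + 0.02 + 0.09 = 0.12.
Maximizing c = f(k) − (n+g+δ)·k gives f'(k) = n+g+δ, i.e. 0.32·k^(0.32−1) = 0.12, so k_gold = (0.32/0.12)^(1/0.68) ≈ 4.2308.
Output: y_gold = k_gold^0.32 = 4.2308^0.32 ≈ 1.5866.

y_gold ≈ 1.587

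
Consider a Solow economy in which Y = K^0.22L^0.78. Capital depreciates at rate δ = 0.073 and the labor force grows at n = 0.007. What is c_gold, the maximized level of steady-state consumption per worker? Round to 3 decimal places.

The effective depreciation rate is n + δ = 0.007 + 0.073 = 0.08.
Golden rule sets MPK = n+δ: 0.22·k^(0.22−1) = 0.08, so k_gold = (0.22/0.08)^(1/0.78) ≈ 3.6580.
y_gold = 3.6580^0.22 ≈ 1.3302.
c_gold = y_gold − (n+δ)·k_gold = 1.3302 − 0.08·3.6580 ≈ 1.0375.

c_gold ≈ 1.038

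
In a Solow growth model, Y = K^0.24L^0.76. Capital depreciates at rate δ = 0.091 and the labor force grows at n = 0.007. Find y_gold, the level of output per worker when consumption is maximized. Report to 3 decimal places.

The effective depreciation rate is n + δ = 0.007 + 0.091 = 0.098.
Golden rule sets MPK = n+δ: 0.24·k^(0.24−1) = 0.098, so k_gold = (0.24/0.098)^(1/0.76) ≈ 3.2495.
Output: y_gold = k_gold^0.24 = 3.2495^0.24 ≈ 1.3269.

y_gold ≈ 1.327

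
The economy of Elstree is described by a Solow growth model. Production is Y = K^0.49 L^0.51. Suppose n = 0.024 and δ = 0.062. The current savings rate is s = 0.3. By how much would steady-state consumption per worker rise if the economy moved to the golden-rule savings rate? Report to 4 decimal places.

Δc ≈ 0.3890

n + δ = 0.024 + 0.062 = 0.086.
Current steady state (s = 0.3): k* = (0.3/0.086)^(1/0.51) ≈ 11.5869, y* = 11.5869^0.49 ≈ 3.3216, c* = (1−0.3)·3.3216 ≈ 2.3251.
Golden rule sets MPK = n+δ: 0.49·k^(0.49−1) = 0.086, so k_gold = (0.49/0.086)^(1/0.51) ≈ 30.3222.
y_gold = 30.3222^0.49 ≈ 5.3218, c_gold = y_gold − 0.086·k_gold ≈ 2.7141.
Gain: Δc = 2.7141 − 2.3251 ≈ 0.3890.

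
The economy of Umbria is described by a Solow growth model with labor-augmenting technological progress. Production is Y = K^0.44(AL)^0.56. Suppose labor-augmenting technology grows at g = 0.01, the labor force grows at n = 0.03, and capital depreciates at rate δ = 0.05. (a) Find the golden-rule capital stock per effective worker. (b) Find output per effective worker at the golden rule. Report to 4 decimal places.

The effective depreciation rate is n + g + δ = 0.03 + 0.01 + 0.05 = 0.09.
Golden rule sets MPK = n+g+δ: 0.44·k^(0.44−1) = 0.09, so k_gold = (0.44/0.09)^(1/0.56) ≈ 17.0111.
y_gold = 17.0111^0.44 ≈ 3.4795.

(a) k_gold ≈ 17.0111; (b) y_gold ≈ 3.4795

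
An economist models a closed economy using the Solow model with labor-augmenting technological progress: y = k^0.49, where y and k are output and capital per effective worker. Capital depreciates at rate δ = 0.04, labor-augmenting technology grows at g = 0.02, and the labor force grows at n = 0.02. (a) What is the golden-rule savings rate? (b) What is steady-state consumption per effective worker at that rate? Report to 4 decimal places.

Break-even investment rate: n + g + δ = 0.02 + 0.02 + 0.04 = 0.08.
For Cobb-Douglas, s_gold equals capital's share: s_gold = 0.49.
Maximizing c = f(k) − (n+g+δ)·k gives f'(k) = n+g+δ, i.e. 0.49·k^(0.49−1) = 0.08, so k_gold = (0.49/0.08)^(1/0.51) ≈ 34.9418.
y_gold = 34.9418^0.49 ≈ 5.7048; c_gold = (1−0.49)·y_gold ≈ 2.9094.

(a) s_gold = 0.4900; (b) c_gold ≈ 2.9094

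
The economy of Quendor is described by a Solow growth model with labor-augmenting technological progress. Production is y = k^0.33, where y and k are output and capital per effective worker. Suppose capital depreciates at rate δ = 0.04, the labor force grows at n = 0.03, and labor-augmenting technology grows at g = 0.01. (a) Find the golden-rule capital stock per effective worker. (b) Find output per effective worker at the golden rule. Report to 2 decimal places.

Break-even investment rate: n + g + δ = 0.03 + 0.01 + 0.04 = 0.08.
Setting f'(k) = n+g+δ gives 0.33·k^(0.33−1) = 0.08, hence k_gold = (0.33/0.08)^(1/0.67) ≈ 8.2898.
y_gold = 8.2898^0.33 ≈ 2.0096.

(a) k_gold ≈ 8.29; (b) y_gold ≈ 2.01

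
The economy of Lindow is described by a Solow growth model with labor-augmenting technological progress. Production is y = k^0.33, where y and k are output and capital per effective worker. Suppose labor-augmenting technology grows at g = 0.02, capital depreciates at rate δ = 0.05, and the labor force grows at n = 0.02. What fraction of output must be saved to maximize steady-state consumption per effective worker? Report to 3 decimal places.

Break-even investment rate: n + g + δ = 0.02 + 0.02 + 0.05 = 0.09.
At the golden rule MPK = n+g+δ, and in any Cobb-Douglas steady state s = (n+g+δ)·k/y = MPK·k/y = capital's share 0.33.

s_gold = 0.330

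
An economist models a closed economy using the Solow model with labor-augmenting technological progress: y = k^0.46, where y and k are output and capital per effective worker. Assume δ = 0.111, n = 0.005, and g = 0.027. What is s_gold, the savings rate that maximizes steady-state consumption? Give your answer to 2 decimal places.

s_gold = 0.46

n + g + δ = 0.005 + 0.027 + 0.111 = 0.143.
At the golden rule MPK = n+g+δ, and in any Cobb-Douglas steady state s = (n+g+δ)·k/y = MPK·k/y = capital's share 0.46.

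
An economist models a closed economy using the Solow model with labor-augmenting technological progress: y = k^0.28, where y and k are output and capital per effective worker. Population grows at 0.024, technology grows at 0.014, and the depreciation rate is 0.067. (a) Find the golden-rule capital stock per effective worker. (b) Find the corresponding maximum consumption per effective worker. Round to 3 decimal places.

n + g + δ = 0.024 + 0.014 + 0.067 = 0.105.
Setting f'(k) = n+g+δ gives 0.28·k^(0.28−1) = 0.105, hence k_gold = (0.28/0.105)^(1/0.72) ≈ 3.9050.
y_gold = 3.9050^0.28 ≈ 1.4644; c_gold = y_gold − 0.105·k_gold ≈ 1.0544.

(a) k_gold ≈ 3.905; (b) c_gold ≈ 1.054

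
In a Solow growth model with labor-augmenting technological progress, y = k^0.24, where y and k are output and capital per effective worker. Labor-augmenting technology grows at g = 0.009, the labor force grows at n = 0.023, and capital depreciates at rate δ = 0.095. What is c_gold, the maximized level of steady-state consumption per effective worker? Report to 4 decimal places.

c_gold ≈ 0.9292

n + g + δ = 0.023 + 0.009 + 0.095 = 0.127.
Setting f'(k) = n+g+δ gives 0.24·k^(0.24−1) = 0.127, hence k_gold = (0.24/0.127)^(1/0.76) ≈ 2.3104.
y_gold = 2.3104^0.24 ≈ 1.2226.
c_gold = y_gold − (n+g+δ)·k_gold = 1.2226 − 0.127·2.3104 ≈ 0.9292.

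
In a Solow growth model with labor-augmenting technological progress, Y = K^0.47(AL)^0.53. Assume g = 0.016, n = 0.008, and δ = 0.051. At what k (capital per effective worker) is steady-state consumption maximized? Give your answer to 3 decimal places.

k_gold ≈ 31.904

Break-even investment rate: n + g + δ = 0.008 + 0.016 + 0.051 = 0.075.
Maximizing c = f(k) − (n+g+δ)·k gives f'(k) = n+g+δ, i.e. 0.47·k^(0.47−1) = 0.075, so k_gold = (0.47/0.075)^(1/0.53) ≈ 31.9038.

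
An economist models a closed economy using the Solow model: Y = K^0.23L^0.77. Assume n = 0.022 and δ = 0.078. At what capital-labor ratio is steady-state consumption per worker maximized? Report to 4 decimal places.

k_gold ≈ 2.9497

n + δ = 0.022 + 0.078 = 0.1.
At the golden rule the marginal product of capital equals n+δ: 0.23·k^(0.23−1) = 0.1. Solving, k_gold = (0.23/0.1)^(1/0.77) ≈ 2.9497.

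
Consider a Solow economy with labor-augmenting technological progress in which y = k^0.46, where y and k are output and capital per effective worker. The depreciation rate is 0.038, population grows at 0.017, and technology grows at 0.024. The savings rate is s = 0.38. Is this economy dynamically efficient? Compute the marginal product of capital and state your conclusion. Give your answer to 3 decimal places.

n + g + δ = 0.017 + 0.024 + 0.038 = 0.079.
Steady-state k*: s·k^0.46 = 0.079·k gives k* = (0.38/0.079)^(1/0.54) ≈ 18.3338.
MPK = 0.46·18.3338^(-0.54) ≈ 0.0956.
MPK > n+g+δ = 0.079, so the economy is dynamically efficient (under-saving).

dynamically efficient; MPK ≈ 0.096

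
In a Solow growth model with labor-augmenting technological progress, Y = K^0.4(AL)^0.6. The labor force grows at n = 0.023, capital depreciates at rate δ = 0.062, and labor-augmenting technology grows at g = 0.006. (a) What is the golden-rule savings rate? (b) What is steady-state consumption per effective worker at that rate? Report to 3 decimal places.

(a) s_gold = 0.400; (b) c_gold ≈ 1.610

Capital per effective worker breaks even when investment replaces (n + g + δ)·k; here n + g + δ = 0.091.
For Cobb-Douglas, s_gold equals capital's share: s_gold = 0.4.
Maximizing c = f(k) − (n+g+δ)·k gives f'(k) = n+g+δ, i.e. 0.4·k^(0.4−1) = 0.091, so k_gold = (0.4/0.091)^(1/0.6) ≈ 11.7950.
y_gold = 11.7950^0.4 ≈ 2.6834; c_gold = (1−0.4)·y_gold ≈ 1.6100.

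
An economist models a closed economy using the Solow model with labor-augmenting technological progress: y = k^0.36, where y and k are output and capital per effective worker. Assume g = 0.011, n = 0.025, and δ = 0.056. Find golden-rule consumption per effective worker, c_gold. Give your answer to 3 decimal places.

c_gold ≈ 1.379

The effective depreciation rate is n + g + δ = 0.025 + 0.011 + 0.056 = 0.092.
Golden rule sets MPK = n+g+δ: 0.36·k^(0.36−1) = 0.092, so k_gold = (0.36/0.092)^(1/0.64) ≈ 8.4295.
y_gold = 8.4295^0.36 ≈ 2.1542.
c_gold = y_gold − (n+g+δ)·k_gold = 2.1542 − 0.092·8.4295 ≈ 1.3787.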